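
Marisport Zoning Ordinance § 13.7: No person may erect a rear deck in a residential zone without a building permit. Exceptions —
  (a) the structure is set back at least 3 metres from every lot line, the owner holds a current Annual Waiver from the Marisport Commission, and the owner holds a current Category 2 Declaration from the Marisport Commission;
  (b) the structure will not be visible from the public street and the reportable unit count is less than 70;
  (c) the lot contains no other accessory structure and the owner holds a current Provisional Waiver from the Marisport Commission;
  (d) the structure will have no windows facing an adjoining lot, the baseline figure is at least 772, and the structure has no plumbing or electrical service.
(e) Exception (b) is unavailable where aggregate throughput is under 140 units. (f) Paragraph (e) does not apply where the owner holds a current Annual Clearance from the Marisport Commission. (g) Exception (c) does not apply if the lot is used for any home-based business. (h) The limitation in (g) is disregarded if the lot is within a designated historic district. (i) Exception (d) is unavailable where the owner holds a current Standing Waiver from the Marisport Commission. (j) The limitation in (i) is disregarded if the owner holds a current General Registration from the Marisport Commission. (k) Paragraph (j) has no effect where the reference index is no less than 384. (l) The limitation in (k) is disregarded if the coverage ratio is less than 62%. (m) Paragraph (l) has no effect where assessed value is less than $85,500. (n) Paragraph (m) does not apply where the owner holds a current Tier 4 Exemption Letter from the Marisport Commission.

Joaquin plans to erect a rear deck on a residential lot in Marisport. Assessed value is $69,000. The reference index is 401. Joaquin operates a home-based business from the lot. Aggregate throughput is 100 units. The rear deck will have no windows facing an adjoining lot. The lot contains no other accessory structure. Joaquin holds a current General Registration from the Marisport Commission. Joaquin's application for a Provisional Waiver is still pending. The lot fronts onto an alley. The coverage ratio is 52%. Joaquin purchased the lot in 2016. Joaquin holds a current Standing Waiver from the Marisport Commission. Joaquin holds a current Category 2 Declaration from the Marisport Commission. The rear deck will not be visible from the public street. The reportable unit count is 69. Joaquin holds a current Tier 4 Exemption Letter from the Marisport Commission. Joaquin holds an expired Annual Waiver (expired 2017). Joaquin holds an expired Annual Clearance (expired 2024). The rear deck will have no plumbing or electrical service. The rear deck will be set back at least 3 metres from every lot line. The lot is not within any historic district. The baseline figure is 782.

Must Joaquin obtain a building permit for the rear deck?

No — exception (d) applies; Joaquin does not need a building permit.

Exception (a) does not apply: the Annual Waiver is not current.
Exception (b)'s conditions are all satisfied: the structure will not be visible from the street; the reportable unit count is 69, less than the 70 limit. However, paragraphs (e)–(f) must be considered: (e) operates against (b): aggregate throughput is 100 units, under the 140 units limit. (f), which would lift (e), does not operate here — the Annual Clearance is not current. So (b) is unavailable.
Exception (c) fails — no current Provisional Waiver is held.
Exception (d) is satisfied on its face — no windows face an adjoining lot; the baseline figure is 782, meeting the 772 threshold; there is no plumbing or electrical service. Applying paragraphs (i)–(n): (i) would limit (d) — a current Standing Waiver is held — but (j) sets (i) aside: (j) applies — a current General Registration is held. (k) would limit (j) — the reference index is 401, meeting the 384 threshold — but (l) sets (k) aside: (l) applies — the coverage ratio is 52%, less than the 62% limit. (m) would limit (l) — assessed value is $69,000, less than the $85,500 limit — but (n) sets (m) aside: (n) operates — a current Tier 4 Exemption Letter is held. So (d) applies.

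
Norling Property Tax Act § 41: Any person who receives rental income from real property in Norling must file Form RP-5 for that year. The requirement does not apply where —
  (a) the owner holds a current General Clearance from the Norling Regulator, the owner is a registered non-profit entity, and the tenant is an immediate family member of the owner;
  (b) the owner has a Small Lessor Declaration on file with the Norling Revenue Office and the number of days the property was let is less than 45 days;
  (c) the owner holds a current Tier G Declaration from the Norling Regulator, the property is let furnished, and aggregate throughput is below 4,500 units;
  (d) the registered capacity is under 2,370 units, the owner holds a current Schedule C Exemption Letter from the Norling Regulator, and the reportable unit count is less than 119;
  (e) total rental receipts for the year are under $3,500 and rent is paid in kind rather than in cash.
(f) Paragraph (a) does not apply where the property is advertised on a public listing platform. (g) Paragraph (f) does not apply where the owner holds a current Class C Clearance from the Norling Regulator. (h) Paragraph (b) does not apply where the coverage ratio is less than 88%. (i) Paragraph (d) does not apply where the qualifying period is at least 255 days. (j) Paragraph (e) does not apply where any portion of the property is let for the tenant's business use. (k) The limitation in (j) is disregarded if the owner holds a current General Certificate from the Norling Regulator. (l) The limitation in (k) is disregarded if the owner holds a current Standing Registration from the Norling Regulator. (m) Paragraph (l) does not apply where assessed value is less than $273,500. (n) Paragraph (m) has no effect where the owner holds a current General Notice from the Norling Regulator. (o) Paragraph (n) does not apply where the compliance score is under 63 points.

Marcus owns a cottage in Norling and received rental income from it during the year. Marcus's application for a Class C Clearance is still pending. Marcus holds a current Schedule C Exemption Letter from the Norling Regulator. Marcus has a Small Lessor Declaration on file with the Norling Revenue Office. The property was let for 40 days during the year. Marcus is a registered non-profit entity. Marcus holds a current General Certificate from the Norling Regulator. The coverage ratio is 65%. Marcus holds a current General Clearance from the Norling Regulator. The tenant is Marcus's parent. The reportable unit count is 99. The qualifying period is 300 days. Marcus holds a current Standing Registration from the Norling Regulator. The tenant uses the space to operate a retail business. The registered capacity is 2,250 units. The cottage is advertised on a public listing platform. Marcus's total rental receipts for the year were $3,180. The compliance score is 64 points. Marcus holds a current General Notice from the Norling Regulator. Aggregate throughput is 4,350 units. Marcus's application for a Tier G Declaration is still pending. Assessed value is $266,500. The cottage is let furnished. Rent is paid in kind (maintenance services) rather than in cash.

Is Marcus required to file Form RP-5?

Exception (a): a current General Clearance is held; Marcus is a registered non-profit; the tenant is an immediate family member — every condition holds. Turning to paragraphs (f)–(g): (f) is engaged — the property is publicly advertised. (g), which would lift (f), is not triggered — no current Class C Clearance is held. Exception (a) does not apply.
Exception (b)'s conditions are all satisfied: a Small Lessor Declaration is on file; the number of days the property was let is 40 days, less than the 45 days limit. But applying paragraph (h): (h) is engaged — the coverage ratio is 65%, less than the 88% limit. So (b) is unavailable.
Exception (c) requires that the owner holds a current Tier G Declaration from the Norling Regulator; but no current Tier G Declaration is held, so (c) is unavailable.
Exception (d): the registered capacity is 2,250 units, under the 2,370 units limit; a current Schedule C Exemption Letter is held; the reportable unit count is 99, less than the 119 limit — every condition holds. But: (i) operates against (d): the qualifying period is 300 days, meeting the 255 days threshold. So (d) is unavailable.
Exception (e): total rental receipts for the year are $3,180, under the $3,500 limit; rent is paid in kind — every condition holds. But applying paragraphs (j)–(o): (j) operates — the space is let for business use. (k) would limit (j) — a current General Certificate is held — but (l) sets (k) aside: (l) is triggered — a current Standing Registration is held. (m) would limit (l) — assessed value is $266,500, less than the $273,500 limit — but (n) sets (m) aside: (n) operates against (m): a current General Notice is held. (o) is inapplicable (the compliance score is 64 points, not under 63 points), so (n) stands. (e) is therefore removed.
No exception displaces § 41.

Yes — Marcus must file Form RP-5.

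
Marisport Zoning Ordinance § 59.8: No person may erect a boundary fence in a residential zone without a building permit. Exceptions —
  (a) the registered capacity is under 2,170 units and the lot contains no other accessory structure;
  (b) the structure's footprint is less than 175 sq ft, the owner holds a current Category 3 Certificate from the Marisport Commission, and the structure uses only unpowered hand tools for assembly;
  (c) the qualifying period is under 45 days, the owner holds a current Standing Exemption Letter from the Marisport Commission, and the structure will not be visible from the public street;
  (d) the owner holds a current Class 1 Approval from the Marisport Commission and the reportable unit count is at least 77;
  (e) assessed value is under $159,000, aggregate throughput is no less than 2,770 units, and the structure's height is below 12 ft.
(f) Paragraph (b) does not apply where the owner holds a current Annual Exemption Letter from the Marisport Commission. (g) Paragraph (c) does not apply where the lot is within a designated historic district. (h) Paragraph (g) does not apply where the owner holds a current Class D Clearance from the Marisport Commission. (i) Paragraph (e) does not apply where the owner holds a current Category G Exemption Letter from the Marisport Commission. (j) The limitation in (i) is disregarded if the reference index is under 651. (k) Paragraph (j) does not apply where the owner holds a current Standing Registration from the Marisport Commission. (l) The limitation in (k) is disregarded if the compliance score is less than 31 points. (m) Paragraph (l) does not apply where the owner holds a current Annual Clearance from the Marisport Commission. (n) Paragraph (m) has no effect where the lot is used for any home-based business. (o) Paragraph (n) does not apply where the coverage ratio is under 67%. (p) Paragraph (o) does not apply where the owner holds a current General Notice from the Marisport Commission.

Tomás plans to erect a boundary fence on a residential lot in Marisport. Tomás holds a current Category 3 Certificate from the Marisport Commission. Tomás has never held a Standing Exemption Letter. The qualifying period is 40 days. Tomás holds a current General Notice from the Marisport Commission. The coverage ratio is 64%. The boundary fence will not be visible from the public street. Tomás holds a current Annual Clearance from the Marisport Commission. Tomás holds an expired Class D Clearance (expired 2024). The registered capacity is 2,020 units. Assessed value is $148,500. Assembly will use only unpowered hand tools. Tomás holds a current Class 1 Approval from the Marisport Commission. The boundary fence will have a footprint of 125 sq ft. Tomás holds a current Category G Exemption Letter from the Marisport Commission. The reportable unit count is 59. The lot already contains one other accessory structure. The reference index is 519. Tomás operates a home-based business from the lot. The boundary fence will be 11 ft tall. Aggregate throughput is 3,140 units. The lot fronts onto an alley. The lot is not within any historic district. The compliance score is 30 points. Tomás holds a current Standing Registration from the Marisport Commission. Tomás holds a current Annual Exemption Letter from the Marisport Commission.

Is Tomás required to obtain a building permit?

No — exception (e) applies; Tomás does not need a building permit.

Exception (a) requires that the lot contains no other accessory structure; but the lot already has another accessory structure, so (a) is unavailable.
All of (b)'s requirements are met (the structure's footprint is 125 sq ft, less than the 175 sq ft limit; a current Category 3 Certificate is held; assembly uses only hand tools). Turning to paragraph (f): (f) operates against (b): a current Annual Exemption Letter is held. (b) is therefore removed.
Exception (c) fails — there is no Standing Exemption Letter in force.
Exception (d) fails — the reportable unit count is 59, short of 77.
Exception (e): assessed value is $148,500, under the $159,000 limit; aggregate throughput is 3,140 units, meeting the 2,770 units threshold; the structure's height is 11 ft, below the 12 ft limit — every condition holds. Applying paragraphs (i)–(p): (i) is engaged (a current Category G Exemption Letter is held), but is set aside by (j): (j) applies — the reference index is 519, under the 651 limit. (k) would limit (j) — a current Standing Registration is held — but (l) sets (k) aside: (l) operates against (k): the compliance score is 30 points, less than the 31 points limit. (m) would limit (l) — a current Annual Clearance is held — but (n) sets (m) aside: (n) is engaged — a home-based business operates on the lot. (o) would limit (n) — the coverage ratio is 64%, under the 67% limit — but (p) sets (o) aside: (p) is engaged — a current General Notice is held. (e) remains available.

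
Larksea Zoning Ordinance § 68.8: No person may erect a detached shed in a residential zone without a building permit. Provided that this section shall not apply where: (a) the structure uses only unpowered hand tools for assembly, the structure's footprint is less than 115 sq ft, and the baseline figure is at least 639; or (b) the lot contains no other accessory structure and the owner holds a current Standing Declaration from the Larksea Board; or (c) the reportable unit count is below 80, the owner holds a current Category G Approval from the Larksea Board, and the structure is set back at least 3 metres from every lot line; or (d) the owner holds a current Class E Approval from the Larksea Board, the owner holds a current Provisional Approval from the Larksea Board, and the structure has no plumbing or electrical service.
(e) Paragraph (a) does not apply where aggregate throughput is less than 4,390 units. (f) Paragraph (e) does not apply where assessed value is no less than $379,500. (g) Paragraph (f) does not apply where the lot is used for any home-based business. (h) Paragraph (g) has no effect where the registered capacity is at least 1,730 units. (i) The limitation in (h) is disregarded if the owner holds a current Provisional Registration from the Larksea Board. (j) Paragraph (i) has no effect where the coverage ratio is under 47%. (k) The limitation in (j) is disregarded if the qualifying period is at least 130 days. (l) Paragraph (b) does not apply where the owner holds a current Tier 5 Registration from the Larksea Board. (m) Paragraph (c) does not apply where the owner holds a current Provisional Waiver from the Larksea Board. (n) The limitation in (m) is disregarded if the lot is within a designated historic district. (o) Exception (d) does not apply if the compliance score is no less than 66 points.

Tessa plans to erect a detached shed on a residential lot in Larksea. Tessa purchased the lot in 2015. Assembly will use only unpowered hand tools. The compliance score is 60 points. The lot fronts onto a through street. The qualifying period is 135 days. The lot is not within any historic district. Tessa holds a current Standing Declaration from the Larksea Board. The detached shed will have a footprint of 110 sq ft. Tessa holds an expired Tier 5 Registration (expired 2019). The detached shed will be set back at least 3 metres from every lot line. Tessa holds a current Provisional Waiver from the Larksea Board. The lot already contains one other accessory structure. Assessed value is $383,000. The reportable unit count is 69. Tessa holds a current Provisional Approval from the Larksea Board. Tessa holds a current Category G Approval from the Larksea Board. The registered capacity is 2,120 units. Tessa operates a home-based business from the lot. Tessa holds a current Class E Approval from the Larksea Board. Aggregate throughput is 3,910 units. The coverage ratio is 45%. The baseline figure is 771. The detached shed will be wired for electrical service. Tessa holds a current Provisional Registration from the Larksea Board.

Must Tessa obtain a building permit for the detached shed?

Exception (a): assembly uses only hand tools; the structure's footprint is 110 sq ft, less than the 115 sq ft limit; the baseline figure is 771, meeting the 639 threshold — every condition holds. Turning to paragraphs (e)–(k): (e) operates against (a): aggregate throughput is 3,910 units, less than the 4,390 units limit. (f) would limit (e) — assessed value is $383,000, meeting the $379,500 threshold — but (g) sets (f) aside: (g) applies — a home-based business operates on the lot. (h) operates (the registered capacity is 2,120 units, meeting the 1,730 units threshold), but is set aside by (i): (i) is triggered — a current Provisional Registration is held. (j) would limit (i) — the coverage ratio is 45%, under the 47% limit — but (k) sets (j) aside: (k) operates — the qualifying period is 135 days, meeting the 130 days threshold. Exception (a) does not apply.
Exception (b) does not apply: the lot already has another accessory structure.
Exception (c): the reportable unit count is 69, below the 80 limit; a current Category G Approval is held; the setback is at least 3 m on every side — every condition holds. Turning to paragraphs (m)–(n): (m) operates against (c): a current Provisional Waiver is held. (n), which would lift (m), is inapplicable — the lot is not in a historic district. So (c) is unavailable.
Exception (d) requires that the structure has no plumbing or electrical service; but electrical service is planned, so (d) is unavailable.
No exception displaces § 68.8.

Yes — Tessa must obtain a building permit.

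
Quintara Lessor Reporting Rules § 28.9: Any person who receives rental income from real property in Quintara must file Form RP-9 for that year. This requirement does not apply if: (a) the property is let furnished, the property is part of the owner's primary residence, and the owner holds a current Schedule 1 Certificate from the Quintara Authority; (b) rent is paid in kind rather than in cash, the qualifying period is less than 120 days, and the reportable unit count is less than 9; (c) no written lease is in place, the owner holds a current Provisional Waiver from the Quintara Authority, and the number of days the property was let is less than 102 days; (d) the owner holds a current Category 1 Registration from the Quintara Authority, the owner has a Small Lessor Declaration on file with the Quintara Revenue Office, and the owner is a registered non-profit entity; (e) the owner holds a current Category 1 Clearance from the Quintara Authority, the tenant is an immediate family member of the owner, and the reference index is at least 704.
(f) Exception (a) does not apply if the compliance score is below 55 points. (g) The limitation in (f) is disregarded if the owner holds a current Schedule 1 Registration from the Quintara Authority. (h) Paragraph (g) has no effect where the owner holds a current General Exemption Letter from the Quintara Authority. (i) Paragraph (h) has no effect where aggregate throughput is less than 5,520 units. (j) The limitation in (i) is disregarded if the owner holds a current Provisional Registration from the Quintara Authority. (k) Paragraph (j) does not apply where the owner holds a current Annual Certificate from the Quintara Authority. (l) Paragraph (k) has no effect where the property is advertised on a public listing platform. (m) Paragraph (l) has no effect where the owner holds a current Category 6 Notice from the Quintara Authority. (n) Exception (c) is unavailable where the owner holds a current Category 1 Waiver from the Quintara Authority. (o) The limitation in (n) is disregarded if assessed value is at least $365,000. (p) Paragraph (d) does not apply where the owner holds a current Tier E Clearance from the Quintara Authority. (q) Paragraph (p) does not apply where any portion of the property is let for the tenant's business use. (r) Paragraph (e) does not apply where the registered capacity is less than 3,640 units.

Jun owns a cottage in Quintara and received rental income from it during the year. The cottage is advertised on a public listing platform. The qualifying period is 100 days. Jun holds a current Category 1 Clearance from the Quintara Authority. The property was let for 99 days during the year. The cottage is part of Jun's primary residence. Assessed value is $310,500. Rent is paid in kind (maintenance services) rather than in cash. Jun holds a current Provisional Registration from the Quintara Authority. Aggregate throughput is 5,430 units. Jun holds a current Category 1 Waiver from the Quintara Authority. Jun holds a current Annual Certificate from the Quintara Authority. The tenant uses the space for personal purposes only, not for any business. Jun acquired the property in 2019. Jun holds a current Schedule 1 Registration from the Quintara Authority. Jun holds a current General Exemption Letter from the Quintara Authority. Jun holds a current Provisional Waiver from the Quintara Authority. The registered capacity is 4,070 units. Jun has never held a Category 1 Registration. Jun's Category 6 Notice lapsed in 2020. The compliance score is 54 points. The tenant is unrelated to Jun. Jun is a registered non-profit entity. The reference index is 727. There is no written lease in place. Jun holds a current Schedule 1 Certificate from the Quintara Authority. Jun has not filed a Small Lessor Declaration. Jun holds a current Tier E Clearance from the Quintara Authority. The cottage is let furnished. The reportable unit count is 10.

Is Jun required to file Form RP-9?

Exception (a): the property is let furnished; the cottage is part of the primary residence; a current Schedule 1 Certificate is held — every condition holds. Turning to paragraphs (f)–(m): (f) operates against (a): the compliance score is 54 points, below the 55 points limit. (g) would limit (f) — a current Schedule 1 Registration is held — but (h) sets (g) aside: (h) operates — a current General Exemption Letter is held. (i) operates (aggregate throughput is 5,430 units, less than the 5,520 units limit), but is overridden by (j): (j) operates against (i): a current Provisional Registration is held. (k) would limit (j) — a current Annual Certificate is held — but (l) sets (k) aside: (l) operates against (k): the property is publicly advertised. (m) is inapplicable (there is no Category 6 Notice in force), so (l) stands. (a) is therefore removed.
Exception (b) requires that the reportable unit count is less than 9; but the reportable unit count is 10, not less than 9, so (b) is unavailable.
Exception (c): there is no written lease; a current Provisional Waiver is held; the number of days the property was let is 99 days, less than the 102 days limit — every condition holds. But: (n) operates against (c): a current Category 1 Waiver is held. (o) does not operate here (assessed value is $310,500, short of $365,000), so (n) stands. Exception (c) does not apply.
Exception (d) does not apply: the Category 1 Registration is not current.
Exception (e) requires that the tenant is an immediate family member of the owner; but the tenant is unrelated to the owner, so (e) is unavailable.
No exception is made out. Jun falls within the general rule.

Yes — Jun must file Form RP-9.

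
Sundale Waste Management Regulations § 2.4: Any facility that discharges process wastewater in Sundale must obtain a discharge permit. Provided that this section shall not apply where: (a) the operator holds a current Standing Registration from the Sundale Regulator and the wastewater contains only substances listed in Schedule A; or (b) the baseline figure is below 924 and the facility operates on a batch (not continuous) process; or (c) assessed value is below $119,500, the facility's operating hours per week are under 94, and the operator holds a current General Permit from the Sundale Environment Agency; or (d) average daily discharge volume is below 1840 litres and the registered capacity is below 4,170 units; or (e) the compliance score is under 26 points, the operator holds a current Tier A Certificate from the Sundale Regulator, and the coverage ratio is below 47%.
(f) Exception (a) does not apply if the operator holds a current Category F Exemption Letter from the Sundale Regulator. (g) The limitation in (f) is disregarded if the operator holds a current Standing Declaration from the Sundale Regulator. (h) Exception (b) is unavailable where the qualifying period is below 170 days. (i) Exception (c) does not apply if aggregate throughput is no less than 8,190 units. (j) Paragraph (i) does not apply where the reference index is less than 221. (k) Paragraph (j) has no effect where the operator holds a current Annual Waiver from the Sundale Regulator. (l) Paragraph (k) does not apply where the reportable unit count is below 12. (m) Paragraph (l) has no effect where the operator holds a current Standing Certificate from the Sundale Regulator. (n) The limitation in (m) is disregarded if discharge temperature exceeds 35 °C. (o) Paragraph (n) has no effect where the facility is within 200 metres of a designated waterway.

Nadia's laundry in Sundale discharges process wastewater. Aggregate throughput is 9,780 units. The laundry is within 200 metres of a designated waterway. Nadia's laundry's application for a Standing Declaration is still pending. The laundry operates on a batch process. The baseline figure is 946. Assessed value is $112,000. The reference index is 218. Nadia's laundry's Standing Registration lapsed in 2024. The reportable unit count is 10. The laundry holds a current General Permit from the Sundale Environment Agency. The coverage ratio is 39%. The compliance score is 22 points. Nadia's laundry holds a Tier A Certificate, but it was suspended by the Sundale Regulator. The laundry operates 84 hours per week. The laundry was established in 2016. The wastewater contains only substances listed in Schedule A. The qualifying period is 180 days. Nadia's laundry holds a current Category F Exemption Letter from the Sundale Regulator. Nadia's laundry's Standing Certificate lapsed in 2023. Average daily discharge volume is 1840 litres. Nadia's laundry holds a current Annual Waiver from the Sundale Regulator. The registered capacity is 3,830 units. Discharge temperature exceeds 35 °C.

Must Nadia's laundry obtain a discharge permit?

No — exception (c) applies; Nadia's laundry is not required to obtain a discharge permit.

Exception (a) requires that the operator holds a current Standing Registration from the Sundale Regulator; but there is no Standing Registration in force, so (a) is unavailable.
Exception (b) fails — the baseline figure is 946, not below 924.
Exception (c)'s conditions are all satisfied: assessed value is $112,000, below the $119,500 limit; the facility's operating hours per week are 84, under the 94 limit; a current General Permit is held. As to paragraphs (i)–(o): (i) would limit (c) — aggregate throughput is 9,780 units, meeting the 8,190 units threshold — but (j) sets (i) aside: (j) applies — the reference index is 218, less than the 221 limit. (k) would limit (j) — a current Annual Waiver is held — but (l) sets (k) aside: (l) operates against (k): the reportable unit count is 10, below the 12 limit. (m) is not engaged (there is no Standing Certificate in force), so (l) stands. Exception (c) stands.
Exception (d) does not apply: average daily discharge volume is 1840 litres, not below 1840 litres.
Exception (e) requires that the operator holds a current Tier A Certificate from the Sundale Regulator; but no current Tier A Certificate is held, so (e) is unavailable.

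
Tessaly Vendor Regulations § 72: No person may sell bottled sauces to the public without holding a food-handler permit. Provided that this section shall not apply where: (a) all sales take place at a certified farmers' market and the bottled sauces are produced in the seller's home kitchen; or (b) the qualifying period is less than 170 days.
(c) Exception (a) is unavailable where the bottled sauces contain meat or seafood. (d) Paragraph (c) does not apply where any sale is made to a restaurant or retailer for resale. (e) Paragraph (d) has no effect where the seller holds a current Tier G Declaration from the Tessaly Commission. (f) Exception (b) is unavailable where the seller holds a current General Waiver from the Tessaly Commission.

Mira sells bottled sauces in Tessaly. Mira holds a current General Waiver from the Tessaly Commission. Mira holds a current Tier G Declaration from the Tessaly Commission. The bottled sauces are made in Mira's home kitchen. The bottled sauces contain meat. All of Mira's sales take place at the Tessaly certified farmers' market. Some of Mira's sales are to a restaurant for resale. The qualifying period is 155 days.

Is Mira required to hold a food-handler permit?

Yes — Mira must hold a food-handler permit.

Exception (a)'s conditions are all satisfied: all sales are at a certified farmers' market; the bottled sauces are home-kitchen produced. But applying paragraphs (c)–(e): (c) is engaged — the bottled sauces contain meat. (d) would limit (c) — some sales are to a restaurant for resale — but (e) sets (d) aside: (e) is engaged — a current Tier G Declaration is held. Exception (a) does not apply.
Exception (b): the qualifying period is 155 days, less than the 170 days limit — every condition holds. But: (f) operates — a current General Waiver is held. (b) is therefore removed.
No exception displaces § 72.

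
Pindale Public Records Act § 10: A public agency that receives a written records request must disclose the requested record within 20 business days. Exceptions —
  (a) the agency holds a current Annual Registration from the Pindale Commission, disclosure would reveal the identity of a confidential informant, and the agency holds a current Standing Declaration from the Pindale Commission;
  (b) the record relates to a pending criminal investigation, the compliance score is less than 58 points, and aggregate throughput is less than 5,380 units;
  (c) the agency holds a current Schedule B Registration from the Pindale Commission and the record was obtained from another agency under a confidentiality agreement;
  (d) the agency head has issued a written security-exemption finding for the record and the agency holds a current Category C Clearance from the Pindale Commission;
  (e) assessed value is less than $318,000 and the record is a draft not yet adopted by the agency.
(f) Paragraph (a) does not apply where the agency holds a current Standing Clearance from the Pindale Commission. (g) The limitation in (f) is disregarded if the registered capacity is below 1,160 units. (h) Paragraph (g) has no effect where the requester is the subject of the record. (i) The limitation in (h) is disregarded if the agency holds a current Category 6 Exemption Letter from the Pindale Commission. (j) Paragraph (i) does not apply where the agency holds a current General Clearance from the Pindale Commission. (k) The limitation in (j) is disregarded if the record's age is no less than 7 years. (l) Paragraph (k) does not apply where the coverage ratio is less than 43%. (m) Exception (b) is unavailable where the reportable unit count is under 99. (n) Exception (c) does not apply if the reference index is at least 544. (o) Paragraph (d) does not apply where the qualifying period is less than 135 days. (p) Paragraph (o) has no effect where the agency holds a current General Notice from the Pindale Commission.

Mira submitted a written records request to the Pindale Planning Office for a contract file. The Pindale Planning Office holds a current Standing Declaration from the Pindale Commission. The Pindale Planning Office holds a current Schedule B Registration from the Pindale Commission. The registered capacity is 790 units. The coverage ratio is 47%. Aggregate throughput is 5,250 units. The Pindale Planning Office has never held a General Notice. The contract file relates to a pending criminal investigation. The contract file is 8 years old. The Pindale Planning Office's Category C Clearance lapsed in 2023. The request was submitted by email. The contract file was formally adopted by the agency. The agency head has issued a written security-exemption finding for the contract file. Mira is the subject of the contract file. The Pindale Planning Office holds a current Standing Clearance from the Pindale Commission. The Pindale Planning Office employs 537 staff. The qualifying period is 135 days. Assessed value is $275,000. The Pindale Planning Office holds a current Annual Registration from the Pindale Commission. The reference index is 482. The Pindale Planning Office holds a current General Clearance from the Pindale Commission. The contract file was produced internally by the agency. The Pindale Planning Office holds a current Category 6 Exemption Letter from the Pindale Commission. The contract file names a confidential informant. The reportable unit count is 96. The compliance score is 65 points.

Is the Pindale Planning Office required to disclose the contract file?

Exception (a)'s conditions are all satisfied: a current Annual Registration is held; the contract file names a confidential informant; a current Standing Declaration is held. As to paragraphs (f)–(l): (f) operates (a current Standing Clearance is held), but is set aside by (g): (g) operates against (f): the registered capacity is 790 units, below the 1,160 units limit. (h) operates (Mira is the subject of the contract file), but is set aside by (i): (i) is triggered — a current Category 6 Exemption Letter is held. (j) would limit (i) — a current General Clearance is held — but (k) sets (j) aside: (k) operates against (j): the record's age is 8 years, meeting the 7 years threshold. (l) is not engaged (the coverage ratio is 47%, not less than 43%), so (k) stands. So (a) applies.
Exception (b) does not apply: the compliance score is 65 points, not less than 58 points.
Exception (c) requires that the record was obtained from another agency under a confidentiality agreement; but the contract file was produced internally, so (c) is unavailable.
Exception (d) does not apply: no current Category C Clearance is held.
Exception (e) does not apply: the contract file has been formally adopted.

No — exception (a) applies; the Pindale Planning Office is not required to disclose the contract file.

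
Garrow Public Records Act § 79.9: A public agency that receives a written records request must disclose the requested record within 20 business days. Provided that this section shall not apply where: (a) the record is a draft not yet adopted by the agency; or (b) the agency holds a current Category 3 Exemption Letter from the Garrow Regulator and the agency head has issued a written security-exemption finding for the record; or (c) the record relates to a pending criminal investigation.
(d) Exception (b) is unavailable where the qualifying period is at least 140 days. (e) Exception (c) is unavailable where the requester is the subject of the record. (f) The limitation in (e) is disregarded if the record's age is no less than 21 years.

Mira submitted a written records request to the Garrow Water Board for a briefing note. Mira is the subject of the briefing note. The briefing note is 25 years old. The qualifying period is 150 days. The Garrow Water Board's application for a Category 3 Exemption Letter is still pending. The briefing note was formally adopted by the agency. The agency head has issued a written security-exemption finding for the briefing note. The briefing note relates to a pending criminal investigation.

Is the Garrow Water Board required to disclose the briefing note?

No — exception (c) applies; the Garrow Water Board is not required to disclose the briefing note.

Exception (a) fails — the briefing note has been formally adopted.
Exception (b) requires that the agency holds a current Category 3 Exemption Letter from the Garrow Regulator; but there is no Category 3 Exemption Letter in force, so (b) is unavailable.
All of (c)'s requirements are met (the briefing note relates to a pending investigation). Under paragraphs (e)–(f): (e) would limit (c) — Mira is the subject of the briefing note — but (f) sets (e) aside: (f) operates against (e): the record's age is 25 years, meeting the 21 years threshold. Exception (c) stands.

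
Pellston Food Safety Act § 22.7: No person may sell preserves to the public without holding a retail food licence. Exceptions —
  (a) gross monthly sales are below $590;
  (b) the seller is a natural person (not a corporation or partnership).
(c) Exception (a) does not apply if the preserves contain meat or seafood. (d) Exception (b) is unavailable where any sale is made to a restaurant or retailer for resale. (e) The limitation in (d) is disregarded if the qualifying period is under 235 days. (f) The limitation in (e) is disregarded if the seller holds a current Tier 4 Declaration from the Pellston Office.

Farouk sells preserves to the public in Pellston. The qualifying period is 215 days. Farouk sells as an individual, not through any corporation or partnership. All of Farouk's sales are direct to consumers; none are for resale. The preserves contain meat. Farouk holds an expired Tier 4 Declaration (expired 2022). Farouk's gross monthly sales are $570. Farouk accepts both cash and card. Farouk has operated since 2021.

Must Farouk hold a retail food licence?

Exception (a)'s conditions are all satisfied: gross monthly sales are $570, below the $590 limit. Turning to paragraph (c): (c) operates against (a): the preserves contain meat. So (a) is unavailable.
Exception (b) is satisfied on its face — the seller is a natural person. Under paragraphs (d)–(f): (d) is not triggered — no sales are for resale. Exception (b) stands.

No — exception (b) applies; Farouk is not required to hold a retail food licence.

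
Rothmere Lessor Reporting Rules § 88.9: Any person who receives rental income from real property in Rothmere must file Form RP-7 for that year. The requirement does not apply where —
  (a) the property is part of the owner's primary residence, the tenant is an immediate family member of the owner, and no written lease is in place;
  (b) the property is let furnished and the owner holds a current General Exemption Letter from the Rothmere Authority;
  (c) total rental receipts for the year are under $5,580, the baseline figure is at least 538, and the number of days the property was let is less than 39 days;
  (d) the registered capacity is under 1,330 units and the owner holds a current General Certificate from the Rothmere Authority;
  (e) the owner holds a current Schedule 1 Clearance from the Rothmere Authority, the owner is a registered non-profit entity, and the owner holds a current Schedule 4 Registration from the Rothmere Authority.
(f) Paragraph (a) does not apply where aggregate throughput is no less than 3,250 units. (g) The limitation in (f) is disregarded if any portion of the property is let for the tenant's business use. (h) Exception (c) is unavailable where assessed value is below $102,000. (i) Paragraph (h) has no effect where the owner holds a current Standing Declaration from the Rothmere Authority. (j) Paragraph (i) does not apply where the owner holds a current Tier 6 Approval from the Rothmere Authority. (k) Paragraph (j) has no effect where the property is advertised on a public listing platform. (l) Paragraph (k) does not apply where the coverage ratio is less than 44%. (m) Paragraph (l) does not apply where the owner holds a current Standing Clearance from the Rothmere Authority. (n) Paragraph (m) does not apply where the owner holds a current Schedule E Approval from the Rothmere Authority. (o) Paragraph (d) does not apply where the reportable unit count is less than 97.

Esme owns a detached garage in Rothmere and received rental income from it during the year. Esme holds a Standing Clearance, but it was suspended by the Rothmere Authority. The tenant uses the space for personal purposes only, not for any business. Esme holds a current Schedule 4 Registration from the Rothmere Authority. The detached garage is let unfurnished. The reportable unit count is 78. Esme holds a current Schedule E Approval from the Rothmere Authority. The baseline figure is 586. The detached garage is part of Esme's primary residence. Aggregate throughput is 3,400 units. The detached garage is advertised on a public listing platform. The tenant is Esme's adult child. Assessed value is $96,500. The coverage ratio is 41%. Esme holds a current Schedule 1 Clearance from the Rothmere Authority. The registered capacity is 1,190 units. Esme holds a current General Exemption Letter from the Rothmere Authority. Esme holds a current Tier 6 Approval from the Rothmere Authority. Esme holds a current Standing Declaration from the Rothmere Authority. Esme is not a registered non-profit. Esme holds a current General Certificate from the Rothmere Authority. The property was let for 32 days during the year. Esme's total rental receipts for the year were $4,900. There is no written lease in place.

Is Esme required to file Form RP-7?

Exception (a)'s conditions are all satisfied: the detached garage is part of the primary residence; the tenant is an immediate family member; there is no written lease. But: (f) operates against (a): aggregate throughput is 3,400 units, meeting the 3,250 units threshold. (g) is not engaged (the space is used for personal purposes only), so (f) stands. So (a) is unavailable.
Exception (b) requires that the property is let furnished; but the property is let unfurnished, so (b) is unavailable.
Exception (c)'s conditions are all satisfied: total rental receipts for the year are $4,900, under the $5,580 limit; the baseline figure is 586, meeting the 538 threshold; the number of days the property was let is 32 days, less than the 39 days limit. However, paragraphs (h)–(n) must be considered: (h) applies — assessed value is $96,500, below the $102,000 limit. (i) is triggered (a current Standing Declaration is held), but is set aside by (j): (j) operates against (i): a current Tier 6 Approval is held. (k) is engaged (the property is publicly advertised), but is set aside by (l): (l) applies — the coverage ratio is 41%, less than the 44% limit. (m), which would lift (l), is not triggered — there is no Standing Clearance in force. So (c) is unavailable.
Exception (d): the registered capacity is 1,190 units, under the 1,330 units limit; a current General Certificate is held — every condition holds. But: (o) is engaged — the reportable unit count is 78, less than the 97 limit. Exception (d) does not apply.
Exception (e) does not apply: Esme is not a registered non-profit.
None of the exceptions is available; § 88.9 applies in full.

Yes — Esme must file Form RP-7.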